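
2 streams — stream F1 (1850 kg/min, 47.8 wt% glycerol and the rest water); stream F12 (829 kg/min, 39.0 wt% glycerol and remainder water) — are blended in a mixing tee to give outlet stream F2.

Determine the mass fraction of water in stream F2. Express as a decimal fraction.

0.5492

Total flow out = 1850 + 829 = 2679 kg/min.
water in = 1850×0.522 + 829×0.610 = 1471.4 kg/min.
water mass fraction in F2 = 1471.4/2679 = 0.5492.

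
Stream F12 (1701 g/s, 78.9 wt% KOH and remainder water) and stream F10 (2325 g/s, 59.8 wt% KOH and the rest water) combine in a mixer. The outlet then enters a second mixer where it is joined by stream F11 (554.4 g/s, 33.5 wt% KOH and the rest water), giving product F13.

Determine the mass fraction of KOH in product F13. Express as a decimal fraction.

Overall, product flow = 4580.4 g/s.
KOH in = 1701×0.789 + 2325×0.598 + 554.4×0.335 = 2918.2 g/s.
KOH fraction in F13 = 0.6371.

0.6371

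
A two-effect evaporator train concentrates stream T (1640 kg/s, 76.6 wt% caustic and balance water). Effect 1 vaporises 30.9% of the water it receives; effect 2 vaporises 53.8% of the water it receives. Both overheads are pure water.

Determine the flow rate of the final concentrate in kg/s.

1379 kg/s

water in feed = 1640×0.234 = 383.76 kg/s.
After stage 1: water left = (1−0.309)×383.76 = 265.18; stream total = 1521.4 kg/s.
After stage 2: water left = (1−0.538)×265.18 = 122.51; final concentrate = 1378.8 kg/s.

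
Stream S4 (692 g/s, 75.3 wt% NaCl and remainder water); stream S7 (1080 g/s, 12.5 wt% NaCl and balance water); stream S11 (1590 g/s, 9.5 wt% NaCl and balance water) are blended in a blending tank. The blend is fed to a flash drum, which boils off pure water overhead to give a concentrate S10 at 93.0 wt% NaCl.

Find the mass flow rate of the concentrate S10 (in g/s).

867.9 g/s

NaCl entering = 692×0.753 + 1080×0.125 + 1590×0.095 = 807.13 g/s.
All NaCl reports to S10, so S10 = 807.13/0.930 = 867.88 g/s.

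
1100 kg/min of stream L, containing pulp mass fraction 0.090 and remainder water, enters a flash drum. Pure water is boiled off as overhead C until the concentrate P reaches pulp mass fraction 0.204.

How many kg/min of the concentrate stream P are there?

pulp is conserved: 1100×0.090 = 99 kg/min all reports to the concentrate.
Concentrate = 99/(target fraction) = 485.29 kg/min.

485.3 kg/min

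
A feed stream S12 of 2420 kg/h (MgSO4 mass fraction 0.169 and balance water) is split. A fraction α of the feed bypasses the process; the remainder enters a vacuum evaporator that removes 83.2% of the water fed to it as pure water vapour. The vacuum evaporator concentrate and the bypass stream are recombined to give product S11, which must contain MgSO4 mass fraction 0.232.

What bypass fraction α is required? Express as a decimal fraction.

0.607

All 2420×0.169 = 408.98 kg/h of MgSO4 reaches S11, so S11 = 408.98/0.232 = 1762.8 kg/h and vapour = 657.16 kg/h.
The evaporator receives (1−α)·2420 of feed at 0.831 water and removes 0.832 of that water:
0.832×0.831×(1−α)×2420 = 657.16
(1−α) = 657.16/1673.2 = 0.3928;  α = 0.6072.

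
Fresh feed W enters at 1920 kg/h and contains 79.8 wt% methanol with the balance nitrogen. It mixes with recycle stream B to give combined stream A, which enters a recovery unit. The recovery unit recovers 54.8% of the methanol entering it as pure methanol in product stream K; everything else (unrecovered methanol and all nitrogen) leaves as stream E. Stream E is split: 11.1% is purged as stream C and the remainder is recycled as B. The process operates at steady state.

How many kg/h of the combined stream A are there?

6055 kg/h

nitrogen enters only via W and leaves only via the purge: 1920×0.202 = 0.111×(nitrogen in E), and the recovery unit passes all nitrogen, so nitrogen in A = nitrogen in E = 3494.1 kg/h.
methanol in A: m_A = 1920×0.798 + (1−0.111)·(1−0.548)·m_A, so m_A = 1532.2/0.5982 = 2561.4 kg/h.
A = 2561.4 + 3494.1 = 6055.5 kg/h.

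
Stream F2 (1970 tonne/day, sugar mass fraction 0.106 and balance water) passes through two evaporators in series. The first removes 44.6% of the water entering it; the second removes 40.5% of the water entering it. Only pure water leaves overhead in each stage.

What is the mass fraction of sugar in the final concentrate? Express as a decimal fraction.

0.265

water in feed = 1970×0.894 = 1761.2 tonne/day.
After stage 1: water left = (1−0.446)×1761.2 = 975.69; stream total = 1184.5 tonne/day.
After stage 2: water left = (1−0.405)×975.69 = 580.54; final concentrate = 789.36 tonne/day.
sugar fraction = 208.82/789.36 = 0.265.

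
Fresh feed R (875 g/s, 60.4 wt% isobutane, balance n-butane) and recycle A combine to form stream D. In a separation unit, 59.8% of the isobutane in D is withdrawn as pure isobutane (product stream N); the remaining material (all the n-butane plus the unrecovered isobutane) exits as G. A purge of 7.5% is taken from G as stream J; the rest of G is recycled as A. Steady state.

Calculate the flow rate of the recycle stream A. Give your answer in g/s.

4586 g/s

n-butane enters only via R and leaves only via the purge: 875×0.396 = 0.075×(n-butane in G), and the separation unit passes all n-butane, so n-butane in D = n-butane in G = 4620 g/s.
isobutane in D: m_A = 875×0.604 + (1−0.075)·(1−0.598)·m_A, so m_A = 528.5/0.6281 = 841.36 g/s.
G = (1−0.598)×841.36 + 4620 = 4958.2 g/s.
Recycle A = (1−0.075)×4958.2 = 4586.4 g/s.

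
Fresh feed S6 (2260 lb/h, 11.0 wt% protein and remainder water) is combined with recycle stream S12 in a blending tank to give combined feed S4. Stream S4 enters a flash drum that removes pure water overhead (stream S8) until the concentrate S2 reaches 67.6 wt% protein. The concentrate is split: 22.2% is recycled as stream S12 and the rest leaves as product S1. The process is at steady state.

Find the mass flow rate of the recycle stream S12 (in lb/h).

104.9 lb/h

Overall protein balance (none leaves overhead): protein in fresh feed = protein in product, i.e. 2260×0.110 = (1−0.222)·S2·0.676.
S2 = 248.6/(0.676×0.778) = 472.69 lb/h.
Recycle S12 = 0.222×472.69 = 104.94 lb/h.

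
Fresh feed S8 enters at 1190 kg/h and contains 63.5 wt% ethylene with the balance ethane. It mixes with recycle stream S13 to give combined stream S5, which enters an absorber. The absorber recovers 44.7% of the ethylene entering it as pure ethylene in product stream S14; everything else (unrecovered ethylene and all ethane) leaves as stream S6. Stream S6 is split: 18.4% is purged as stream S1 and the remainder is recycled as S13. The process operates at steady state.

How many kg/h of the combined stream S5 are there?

3738 kg/h

ethane enters only via S8 and leaves only via the purge: 1190×0.365 = 0.184×(ethane in S6), and the absorber passes all ethane, so ethane in S5 = ethane in S6 = 2360.6 kg/h.
ethylene in S5: m_A = 1190×0.635 + (1−0.184)·(1−0.447)·m_A, so m_A = 755.65/0.5488 = 1377 kg/h.
S5 = 1377 + 2360.6 = 3737.6 kg/h.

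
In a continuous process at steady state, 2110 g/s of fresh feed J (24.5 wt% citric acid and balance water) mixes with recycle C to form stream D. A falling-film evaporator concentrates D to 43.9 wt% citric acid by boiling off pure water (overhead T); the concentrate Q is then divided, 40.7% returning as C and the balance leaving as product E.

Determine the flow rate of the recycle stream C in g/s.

Overall citric acid balance (none leaves overhead): citric acid in fresh feed = citric acid in product, i.e. 2110×0.245 = (1−0.407)·Q·0.439.
Q = 516.95/(0.439×0.593) = 1985.8 g/s.
Recycle C = 0.407×1985.8 = 808.21 g/s.

808.2 g/s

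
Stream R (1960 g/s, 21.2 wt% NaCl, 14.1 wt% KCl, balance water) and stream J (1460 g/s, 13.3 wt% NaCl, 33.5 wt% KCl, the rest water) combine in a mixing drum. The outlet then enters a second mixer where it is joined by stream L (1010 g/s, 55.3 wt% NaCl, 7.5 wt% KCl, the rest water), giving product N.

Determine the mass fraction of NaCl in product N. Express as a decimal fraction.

0.264

Overall, product flow = 4430 g/s.
NaCl in = 1960×0.212 + 1460×0.133 + 1010×0.553 = 1168.2 g/s.
NaCl fraction in N = 0.264.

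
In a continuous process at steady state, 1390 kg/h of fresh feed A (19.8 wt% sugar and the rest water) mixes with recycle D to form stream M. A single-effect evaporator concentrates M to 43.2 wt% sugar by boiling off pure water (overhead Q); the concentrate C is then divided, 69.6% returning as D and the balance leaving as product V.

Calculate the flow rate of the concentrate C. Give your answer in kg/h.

2096 kg/h

Overall sugar balance (none leaves overhead): sugar in fresh feed = sugar in product, i.e. 1390×0.198 = (1−0.696)·C·0.432.
C = 275.22/(0.432×0.304) = 2095.7 kg/h.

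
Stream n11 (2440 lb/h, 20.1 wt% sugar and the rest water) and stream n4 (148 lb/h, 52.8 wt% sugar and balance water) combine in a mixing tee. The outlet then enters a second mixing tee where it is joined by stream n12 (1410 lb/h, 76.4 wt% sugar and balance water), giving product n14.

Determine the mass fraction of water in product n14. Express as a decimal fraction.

0.588

Overall, product flow = 3998 lb/h.
water in = 2440×0.799 + 148×0.472 + 1410×0.236 = 2352.2 lb/h.
water fraction in n14 = 0.588.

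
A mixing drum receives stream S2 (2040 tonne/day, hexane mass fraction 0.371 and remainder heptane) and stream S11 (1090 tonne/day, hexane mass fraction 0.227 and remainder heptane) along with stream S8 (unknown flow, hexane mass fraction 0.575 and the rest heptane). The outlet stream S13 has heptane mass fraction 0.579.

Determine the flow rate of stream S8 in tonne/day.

2035 tonne/day

Let S8 be the unknown flow. Total out = 3130 + S8.
heptane balance: 2125.7 + 0.425·S8 = 0.579·(3130 + S8)
(0.425 − 0.579)·S8 = 0.579×3130 − 2125.7 = -313.46
S8 = -313.46 / -0.154 = 2035.5 tonne/day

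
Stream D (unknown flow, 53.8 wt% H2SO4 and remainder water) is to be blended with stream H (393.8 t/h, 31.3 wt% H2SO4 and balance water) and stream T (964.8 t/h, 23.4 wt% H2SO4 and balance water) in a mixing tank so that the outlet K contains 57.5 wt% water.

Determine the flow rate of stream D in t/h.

Let D be the unknown flow. Total out = 1358.6 + D.
water balance: 1009.6 + 0.462·D = 0.575·(1358.6 + D)
(0.462 − 0.575)·D = 0.575×1358.6 − 1009.6 = -228.38
D = -228.38 / -0.113 = 2021.1 t/h

2021 t/h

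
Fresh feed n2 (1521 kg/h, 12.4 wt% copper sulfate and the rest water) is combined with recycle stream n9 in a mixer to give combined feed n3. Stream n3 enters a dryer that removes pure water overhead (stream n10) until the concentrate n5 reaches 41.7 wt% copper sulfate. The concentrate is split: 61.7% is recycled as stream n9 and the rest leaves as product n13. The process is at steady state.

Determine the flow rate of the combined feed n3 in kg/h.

2250 kg/h

Overall copper sulfate balance (none leaves overhead): copper sulfate in fresh feed = copper sulfate in product, i.e. 1521×0.124 = (1−0.617)·n5·0.417.
n5 = 188.6/(0.417×0.383) = 1180.9 kg/h.
Recycle n9 = 0.617×1180.9 = 728.62 kg/h.
Combined feed n3 = 1521 + 728.62 = 2249.6 kg/h.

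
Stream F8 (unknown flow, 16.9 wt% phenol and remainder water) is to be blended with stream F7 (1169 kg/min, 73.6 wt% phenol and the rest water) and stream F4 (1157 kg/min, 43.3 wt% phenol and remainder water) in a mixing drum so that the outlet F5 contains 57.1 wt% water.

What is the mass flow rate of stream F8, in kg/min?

1398 kg/min

Let F8 be the unknown flow. Total out = 2326 + F8.
water balance: 964.63 + 0.831·F8 = 0.571·(2326 + F8)
(0.831 − 0.571)·F8 = 0.571×2326 − 964.63 = 363.51
F8 = 363.51 / 0.260 = 1398.1 kg/min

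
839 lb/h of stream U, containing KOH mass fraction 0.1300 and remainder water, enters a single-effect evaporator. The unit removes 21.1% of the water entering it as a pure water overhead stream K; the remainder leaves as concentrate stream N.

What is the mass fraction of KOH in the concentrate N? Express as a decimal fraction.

0.1592

KOH is not removed: 839×0.130 = 109.07 lb/h of KOH enters N.
water entering = 839×0.870 = 729.93 lb/h; overhead removed = 0.211×729.93 = 154.02 lb/h.
Concentrate = 839 − 154.02 = 684.98 lb/h.
Mass fraction = 109.07/684.98 = 0.1592.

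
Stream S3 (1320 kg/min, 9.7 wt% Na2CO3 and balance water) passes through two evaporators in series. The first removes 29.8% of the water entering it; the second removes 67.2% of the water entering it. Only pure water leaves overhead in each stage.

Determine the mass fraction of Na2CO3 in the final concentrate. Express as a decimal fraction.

0.318

water in feed = 1320×0.903 = 1192 kg/min.
After stage 1: water left = (1−0.298)×1192 = 836.76; stream total = 964.8 kg/min.
After stage 2: water left = (1−0.672)×836.76 = 274.46; final concentrate = 402.5 kg/min.
Na2CO3 fraction = 128.04/402.5 = 0.318.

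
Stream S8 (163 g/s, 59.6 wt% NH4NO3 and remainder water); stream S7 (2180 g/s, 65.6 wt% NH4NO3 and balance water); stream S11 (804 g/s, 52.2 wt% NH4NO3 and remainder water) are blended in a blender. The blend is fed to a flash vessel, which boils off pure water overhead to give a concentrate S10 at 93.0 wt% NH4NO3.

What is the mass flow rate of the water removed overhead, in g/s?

1054 g/s

NH4NO3 entering = 163×0.596 + 2180×0.656 + 804×0.522 = 1946.9 g/s.
All NH4NO3 reports to S10, so S10 = 1946.9/0.930 = 2093.5 g/s.
Total feed = 3147 g/s; overhead = 3147 − 2093.5 = 1053.5 g/s.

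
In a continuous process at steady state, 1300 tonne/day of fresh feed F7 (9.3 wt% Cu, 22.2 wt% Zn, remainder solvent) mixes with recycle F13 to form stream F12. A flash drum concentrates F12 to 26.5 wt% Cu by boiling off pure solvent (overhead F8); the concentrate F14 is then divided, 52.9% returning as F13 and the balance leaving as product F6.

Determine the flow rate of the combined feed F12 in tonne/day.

Overall Cu balance (none leaves overhead): Cu in fresh feed = Cu in product, i.e. 1300×0.093 = (1−0.529)·F14·0.265.
F14 = 120.9/(0.265×0.471) = 968.63 tonne/day.
Recycle F13 = 0.529×968.63 = 512.41 tonne/day.
Combined feed F12 = 1300 + 512.41 = 1812.4 tonne/day.

1812 tonne/day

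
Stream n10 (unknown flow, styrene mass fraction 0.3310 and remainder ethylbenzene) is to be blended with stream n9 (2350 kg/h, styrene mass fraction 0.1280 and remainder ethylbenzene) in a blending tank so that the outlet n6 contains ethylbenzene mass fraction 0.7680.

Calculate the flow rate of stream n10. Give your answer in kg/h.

Let n10 be the unknown flow. Total out = 2350 + n10.
ethylbenzene balance: 2049.2 + 0.669·n10 = 0.768·(2350 + n10)
(0.669 − 0.768)·n10 = 0.768×2350 − 2049.2 = -244.4
n10 = -244.4 / -0.099 = 2468.7 kg/h

2469 kg/h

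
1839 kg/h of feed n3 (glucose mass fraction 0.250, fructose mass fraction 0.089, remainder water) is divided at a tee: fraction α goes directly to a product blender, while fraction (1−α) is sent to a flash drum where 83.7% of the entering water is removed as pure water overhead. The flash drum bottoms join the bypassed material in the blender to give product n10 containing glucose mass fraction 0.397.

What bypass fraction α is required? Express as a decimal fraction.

All 1839×0.250 = 459.75 kg/h of glucose reaches n10, so n10 = 459.75/0.397 = 1158.1 kg/h and vapour = 680.94 kg/h.
The evaporator receives (1−α)·1839 of feed at 0.661 water and removes 0.837 of that water:
0.837×0.661×(1−α)×1839 = 680.94
(1−α) = 680.94/1017.4 = 0.6693;  α = 0.3307.

0.331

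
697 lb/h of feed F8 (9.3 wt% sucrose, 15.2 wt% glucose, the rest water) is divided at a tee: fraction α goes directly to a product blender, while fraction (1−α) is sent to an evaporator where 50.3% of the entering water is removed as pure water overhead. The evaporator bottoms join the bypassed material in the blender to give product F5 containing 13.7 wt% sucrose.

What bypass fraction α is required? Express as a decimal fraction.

All 697×0.093 = 64.821 lb/h of sucrose reaches F5, so F5 = 64.821/0.137 = 473.15 lb/h and vapour = 223.85 lb/h.
The evaporator receives (1−α)·697 of feed at 0.755 water and removes 0.503 of that water:
0.503×0.755×(1−α)×697 = 223.85
(1−α) = 223.85/264.7 = 0.8457;  α = 0.1543.

0.154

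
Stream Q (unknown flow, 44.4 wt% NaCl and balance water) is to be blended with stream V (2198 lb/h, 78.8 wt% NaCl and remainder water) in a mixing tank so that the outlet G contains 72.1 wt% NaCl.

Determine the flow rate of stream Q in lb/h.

531.6 lb/h

Let Q be the unknown flow. Total out = 2198 + Q.
NaCl balance: 1732 + 0.444·Q = 0.721·(2198 + Q)
(0.444 − 0.721)·Q = 0.721×2198 − 1732 = -147.27
Q = -147.27 / -0.277 = 531.65 lb/h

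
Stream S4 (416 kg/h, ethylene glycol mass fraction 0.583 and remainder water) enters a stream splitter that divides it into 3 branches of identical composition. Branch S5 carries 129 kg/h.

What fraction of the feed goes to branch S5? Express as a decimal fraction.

0.310

Fraction to S5 = 129/416 = 0.3101.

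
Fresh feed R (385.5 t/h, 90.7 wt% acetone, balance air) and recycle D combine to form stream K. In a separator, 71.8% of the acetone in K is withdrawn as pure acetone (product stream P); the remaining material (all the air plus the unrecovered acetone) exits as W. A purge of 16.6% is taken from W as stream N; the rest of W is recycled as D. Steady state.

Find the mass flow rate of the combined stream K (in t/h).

673.1 t/h

air enters only via R and leaves only via the purge: 385.5×0.093 = 0.166×(air in W), and the separator passes all air, so air in K = air in W = 215.97 t/h.
acetone in K: m_A = 385.5×0.907 + (1−0.166)·(1−0.718)·m_A, so m_A = 349.65/0.7648 = 457.17 t/h.
K = 457.17 + 215.97 = 673.14 t/h.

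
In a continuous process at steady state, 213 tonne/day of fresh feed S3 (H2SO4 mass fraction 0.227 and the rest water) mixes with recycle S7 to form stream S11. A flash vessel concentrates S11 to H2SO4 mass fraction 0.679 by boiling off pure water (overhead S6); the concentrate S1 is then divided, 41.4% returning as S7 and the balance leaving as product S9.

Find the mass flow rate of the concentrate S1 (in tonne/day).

Overall H2SO4 balance (none leaves overhead): H2SO4 in fresh feed = H2SO4 in product, i.e. 213×0.227 = (1−0.414)·S1·0.679.
S1 = 48.351/(0.679×0.586) = 121.52 tonne/day.

121.5 tonne/day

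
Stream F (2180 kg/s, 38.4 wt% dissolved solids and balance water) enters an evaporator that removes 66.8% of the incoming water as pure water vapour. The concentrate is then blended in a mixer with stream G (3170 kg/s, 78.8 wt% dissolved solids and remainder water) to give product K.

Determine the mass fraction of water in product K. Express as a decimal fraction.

0.251

Vapour removed = 0.668×0.616×2180 = 897.04 kg/s; concentrate = 1283 kg/s.
water reaching the mixer = 445.84 (from concentrate) + 3170×0.212 = 1117.9 kg/s.
Product flow = 1283 + 3170 = 4453 kg/s; water fraction = 0.251.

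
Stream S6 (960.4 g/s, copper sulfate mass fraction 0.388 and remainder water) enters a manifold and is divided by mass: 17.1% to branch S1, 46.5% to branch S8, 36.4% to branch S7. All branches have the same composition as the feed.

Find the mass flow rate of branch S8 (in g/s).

446.6 g/s

Branch S8 flow = 0.465×960.4 = 446.59 g/s.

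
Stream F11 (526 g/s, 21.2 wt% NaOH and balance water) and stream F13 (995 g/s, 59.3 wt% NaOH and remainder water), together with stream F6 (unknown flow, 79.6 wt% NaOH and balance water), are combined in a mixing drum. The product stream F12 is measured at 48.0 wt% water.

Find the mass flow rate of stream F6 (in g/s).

Let F6 be the unknown flow. Total out = 1521 + F6.
water balance: 819.45 + 0.204·F6 = 0.480·(1521 + F6)
(0.204 − 0.480)·F6 = 0.480×1521 − 819.45 = -89.373
F6 = -89.373 / -0.276 = 323.82 g/s

323.8 g/s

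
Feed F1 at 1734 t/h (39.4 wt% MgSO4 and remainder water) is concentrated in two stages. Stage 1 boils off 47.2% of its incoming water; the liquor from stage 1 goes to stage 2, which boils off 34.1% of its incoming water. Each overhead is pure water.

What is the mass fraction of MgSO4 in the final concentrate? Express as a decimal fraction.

water in feed = 1734×0.606 = 1050.8 t/h.
After stage 1: water left = (1−0.472)×1050.8 = 554.82; stream total = 1238 t/h.
After stage 2: water left = (1−0.341)×554.82 = 365.63; final concentrate = 1048.8 t/h.
MgSO4 fraction = 683.2/1048.8 = 0.651.

0.651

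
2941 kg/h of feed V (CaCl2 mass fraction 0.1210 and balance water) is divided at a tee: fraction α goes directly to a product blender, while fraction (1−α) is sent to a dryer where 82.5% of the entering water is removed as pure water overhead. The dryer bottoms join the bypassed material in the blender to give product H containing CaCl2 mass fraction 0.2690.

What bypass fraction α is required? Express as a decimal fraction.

0.241

All 2941×0.121 = 355.86 kg/h of CaCl2 reaches H, so H = 355.86/0.269 = 1322.9 kg/h and vapour = 1618.1 kg/h.
The evaporator receives (1−α)·2941 of feed at 0.879 water and removes 0.825 of that water:
0.825×0.879×(1−α)×2941 = 1618.1
(1−α) = 1618.1/2132.7 = 0.7587;  α = 0.2413.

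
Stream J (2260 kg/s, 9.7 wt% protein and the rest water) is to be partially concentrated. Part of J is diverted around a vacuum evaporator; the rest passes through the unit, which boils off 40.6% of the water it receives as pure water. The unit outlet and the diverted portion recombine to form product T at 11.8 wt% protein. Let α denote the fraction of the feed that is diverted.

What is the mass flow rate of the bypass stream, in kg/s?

1163 kg/s

All 2260×0.097 = 219.22 kg/s of protein reaches T, so T = 219.22/0.118 = 1857.8 kg/s and vapour = 402.2 kg/s.
The evaporator receives (1−α)·2260 of feed at 0.903 water and removes 0.406 of that water:
0.406×0.903×(1−α)×2260 = 402.2
(1−α) = 402.2/828.56 = 0.4854;  α = 0.5146.
Bypass flow = 0.5146×2260 = 1162.9 kg/s.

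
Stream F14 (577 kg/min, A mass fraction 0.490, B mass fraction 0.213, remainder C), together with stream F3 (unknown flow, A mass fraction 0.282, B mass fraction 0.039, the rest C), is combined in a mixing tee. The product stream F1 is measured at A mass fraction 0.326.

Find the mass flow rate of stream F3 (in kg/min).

2151 kg/min

Let F3 be the unknown flow. Total out = 577 + F3.
A balance: 282.73 + 0.282·F3 = 0.326·(577 + F3)
(0.282 − 0.326)·F3 = 0.326×577 − 282.73 = -94.628
F3 = -94.628 / -0.044 = 2150.6 kg/min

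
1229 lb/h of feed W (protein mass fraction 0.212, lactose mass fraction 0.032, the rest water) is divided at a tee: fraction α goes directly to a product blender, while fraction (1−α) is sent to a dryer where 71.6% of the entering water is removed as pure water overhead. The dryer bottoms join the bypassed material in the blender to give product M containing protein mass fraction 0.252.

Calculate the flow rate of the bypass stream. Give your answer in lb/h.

All 1229×0.212 = 260.55 lb/h of protein reaches M, so M = 260.55/0.252 = 1033.9 lb/h and vapour = 195.08 lb/h.
The evaporator receives (1−α)·1229 of feed at 0.756 water and removes 0.716 of that water:
0.716×0.756×(1−α)×1229 = 195.08
(1−α) = 195.08/665.25 = 0.2932;  α = 0.7068.
Bypass flow = 0.7068×1229 = 868.61 lb/h.

868.6 lb/h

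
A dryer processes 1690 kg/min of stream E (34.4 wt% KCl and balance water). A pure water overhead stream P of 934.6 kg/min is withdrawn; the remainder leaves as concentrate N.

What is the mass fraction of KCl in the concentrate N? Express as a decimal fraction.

KCl is not removed: 1690×0.344 = 581.36 kg/min of KCl enters N.
Concentrate = 1690 − 934.6 = 755.4 kg/min.
Mass fraction = 581.36/755.4 = 0.770.

0.770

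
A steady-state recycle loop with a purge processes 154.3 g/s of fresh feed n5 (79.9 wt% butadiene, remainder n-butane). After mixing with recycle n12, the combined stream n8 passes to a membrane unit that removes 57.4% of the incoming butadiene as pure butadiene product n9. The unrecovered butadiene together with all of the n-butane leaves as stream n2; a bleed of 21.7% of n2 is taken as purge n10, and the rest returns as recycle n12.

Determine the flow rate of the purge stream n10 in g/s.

n-butane enters only via n5 and leaves only via the purge: 154.3×0.201 = 0.217×(n-butane in n2), and the membrane unit passes all n-butane, so n-butane in n8 = n-butane in n2 = 142.92 g/s.
butadiene in n8: m_A = 154.3×0.799 + (1−0.217)·(1−0.574)·m_A, so m_A = 123.29/0.6664 = 184.99 g/s.
n2 = (1−0.574)×184.99 + 142.92 = 221.73 g/s.
Purge n10 = 0.217×221.73 = 48.115 g/s.

48.12 g/s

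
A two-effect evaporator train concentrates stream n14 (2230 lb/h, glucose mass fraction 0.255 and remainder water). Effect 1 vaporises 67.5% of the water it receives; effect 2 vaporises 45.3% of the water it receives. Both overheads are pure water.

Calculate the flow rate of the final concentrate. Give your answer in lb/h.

water in feed = 2230×0.745 = 1661.3 lb/h.
After stage 1: water left = (1−0.675)×1661.3 = 539.94; stream total = 1108.6 lb/h.
After stage 2: water left = (1−0.453)×539.94 = 295.35; final concentrate = 864 lb/h.

864 lb/h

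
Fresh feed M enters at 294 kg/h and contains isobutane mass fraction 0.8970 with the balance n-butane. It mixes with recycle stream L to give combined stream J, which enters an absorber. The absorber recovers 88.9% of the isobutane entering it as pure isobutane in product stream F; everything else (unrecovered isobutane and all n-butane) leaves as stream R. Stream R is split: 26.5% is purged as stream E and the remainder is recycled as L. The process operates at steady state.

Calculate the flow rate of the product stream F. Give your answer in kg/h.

255.3 kg/h

isobutane in J: m_A = 294×0.897 + (1−0.265)·(1−0.889)·m_A, so m_A = 263.72/0.9184 = 287.14 kg/h.
Product F = 0.889×287.14 = 255.27 kg/h.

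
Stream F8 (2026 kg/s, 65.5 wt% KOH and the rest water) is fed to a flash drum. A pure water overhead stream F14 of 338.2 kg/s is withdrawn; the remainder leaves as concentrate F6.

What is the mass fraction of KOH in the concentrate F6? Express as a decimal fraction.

0.786

KOH is not removed: 2026×0.655 = 1327 kg/s of KOH enters F6.
Concentrate = 2026 − 338.2 = 1687.8 kg/s.
Mass fraction = 1327/1687.8 = 0.786.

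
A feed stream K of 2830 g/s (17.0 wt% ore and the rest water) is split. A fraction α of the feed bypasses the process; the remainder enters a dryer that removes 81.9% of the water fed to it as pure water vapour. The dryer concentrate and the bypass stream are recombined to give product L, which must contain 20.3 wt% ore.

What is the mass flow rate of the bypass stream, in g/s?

All 2830×0.170 = 481.1 g/s of ore reaches L, so L = 481.1/0.203 = 2370 g/s and vapour = 460.05 g/s.
The evaporator receives (1−α)·2830 of feed at 0.830 water and removes 0.819 of that water:
0.819×0.830×(1−α)×2830 = 460.05
(1−α) = 460.05/1923.7 = 0.2391;  α = 0.7609.
Bypass flow = 0.7609×2830 = 2153.2 g/s.

2153 g/s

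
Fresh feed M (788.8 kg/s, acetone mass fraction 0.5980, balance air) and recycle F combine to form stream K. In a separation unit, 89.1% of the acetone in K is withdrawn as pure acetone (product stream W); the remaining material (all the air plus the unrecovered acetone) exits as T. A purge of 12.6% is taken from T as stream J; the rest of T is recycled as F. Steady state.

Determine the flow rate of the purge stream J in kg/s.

324.3 kg/s

air enters only via M and leaves only via the purge: 788.8×0.402 = 0.126×(air in T), and the separation unit passes all air, so air in K = air in T = 2516.6 kg/s.
acetone in K: m_A = 788.8×0.598 + (1−0.126)·(1−0.891)·m_A, so m_A = 471.7/0.9047 = 521.37 kg/s.
T = (1−0.891)×521.37 + 2516.6 = 2573.5 kg/s.
Purge J = 0.126×2573.5 = 324.26 kg/s.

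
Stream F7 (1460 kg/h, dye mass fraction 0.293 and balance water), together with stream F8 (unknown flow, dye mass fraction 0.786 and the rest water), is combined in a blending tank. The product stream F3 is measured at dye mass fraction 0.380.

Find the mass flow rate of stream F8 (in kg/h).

312.9 kg/h

Let F8 be the unknown flow. Total out = 1460 + F8.
dye balance: 427.78 + 0.786·F8 = 0.380·(1460 + F8)
(0.786 − 0.380)·F8 = 0.380×1460 − 427.78 = 127.02
F8 = 127.02 / 0.406 = 312.86 kg/h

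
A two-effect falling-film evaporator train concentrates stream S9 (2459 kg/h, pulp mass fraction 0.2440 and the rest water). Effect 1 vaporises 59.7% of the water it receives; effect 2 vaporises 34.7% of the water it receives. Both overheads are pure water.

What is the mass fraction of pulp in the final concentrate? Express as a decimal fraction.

0.5509

water in feed = 2459×0.756 = 1859 kg/h.
After stage 1: water left = (1−0.597)×1859 = 749.18; stream total = 1349.2 kg/h.
After stage 2: water left = (1−0.347)×749.18 = 489.21; final concentrate = 1089.2 kg/h.
pulp fraction = 600/1089.2 = 0.5509.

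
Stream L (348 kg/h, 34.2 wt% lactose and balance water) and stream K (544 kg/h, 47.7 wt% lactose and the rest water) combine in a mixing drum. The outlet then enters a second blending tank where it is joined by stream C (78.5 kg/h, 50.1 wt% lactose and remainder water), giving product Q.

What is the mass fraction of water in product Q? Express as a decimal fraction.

Overall, product flow = 970.5 kg/h.
water in = 348×0.658 + 544×0.523 + 78.5×0.499 = 552.67 kg/h.
water fraction in Q = 0.569.

0.569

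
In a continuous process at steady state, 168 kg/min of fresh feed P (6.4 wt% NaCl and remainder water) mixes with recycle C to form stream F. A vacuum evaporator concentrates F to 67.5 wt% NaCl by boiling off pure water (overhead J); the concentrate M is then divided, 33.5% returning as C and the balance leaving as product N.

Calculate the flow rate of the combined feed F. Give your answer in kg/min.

Overall NaCl balance (none leaves overhead): NaCl in fresh feed = NaCl in product, i.e. 168×0.064 = (1−0.335)·M·0.675.
M = 10.752/(0.675×0.665) = 23.953 kg/min.
Recycle C = 0.335×23.953 = 8.0243 kg/min.
Combined feed F = 168 + 8.0243 = 176.02 kg/min.

176 kg/min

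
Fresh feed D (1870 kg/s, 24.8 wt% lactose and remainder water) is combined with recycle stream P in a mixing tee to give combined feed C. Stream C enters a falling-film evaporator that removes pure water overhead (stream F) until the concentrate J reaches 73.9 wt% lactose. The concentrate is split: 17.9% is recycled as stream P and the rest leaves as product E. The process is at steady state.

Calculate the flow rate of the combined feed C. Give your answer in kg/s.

2007 kg/s

Overall lactose balance (none leaves overhead): lactose in fresh feed = lactose in product, i.e. 1870×0.248 = (1−0.179)·J·0.739.
J = 463.76/(0.739×0.821) = 764.37 kg/s.
Recycle P = 0.179×764.37 = 136.82 kg/s.
Combined feed C = 1870 + 136.82 = 2006.8 kg/s.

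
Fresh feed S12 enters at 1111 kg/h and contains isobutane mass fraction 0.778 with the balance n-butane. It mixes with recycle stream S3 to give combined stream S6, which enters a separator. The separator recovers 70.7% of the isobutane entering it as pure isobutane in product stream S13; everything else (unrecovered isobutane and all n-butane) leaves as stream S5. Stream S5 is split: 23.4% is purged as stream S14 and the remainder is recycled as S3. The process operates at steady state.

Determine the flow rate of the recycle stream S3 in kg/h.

n-butane enters only via S12 and leaves only via the purge: 1111×0.222 = 0.234×(n-butane in S5), and the separator passes all n-butane, so n-butane in S6 = n-butane in S5 = 1054 kg/h.
isobutane in S6: m_A = 1111×0.778 + (1−0.234)·(1−0.707)·m_A, so m_A = 864.36/0.7756 = 1114.5 kg/h.
S5 = (1−0.707)×1114.5 + 1054 = 1380.6 kg/h.
Recycle S3 = (1−0.234)×1380.6 = 1057.5 kg/h.

1058 kg/h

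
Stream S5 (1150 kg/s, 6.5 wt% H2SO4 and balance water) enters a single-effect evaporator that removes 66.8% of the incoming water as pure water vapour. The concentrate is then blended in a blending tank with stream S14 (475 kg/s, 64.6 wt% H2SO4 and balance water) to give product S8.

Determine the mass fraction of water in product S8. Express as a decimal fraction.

Vapour removed = 0.668×0.935×1150 = 718.27 kg/s; concentrate = 431.73 kg/s.
water reaching the mixer = 356.98 (from concentrate) + 475×0.354 = 525.13 kg/s.
Product flow = 431.73 + 475 = 906.73 kg/s; water fraction = 0.579.

0.579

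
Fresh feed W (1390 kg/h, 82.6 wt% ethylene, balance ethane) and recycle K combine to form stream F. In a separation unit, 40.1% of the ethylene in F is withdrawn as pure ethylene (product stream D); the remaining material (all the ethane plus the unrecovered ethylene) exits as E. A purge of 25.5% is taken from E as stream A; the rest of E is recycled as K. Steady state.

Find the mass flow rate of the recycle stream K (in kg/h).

ethane enters only via W and leaves only via the purge: 1390×0.174 = 0.255×(ethane in E), and the separation unit passes all ethane, so ethane in F = ethane in E = 948.47 kg/h.
ethylene in F: m_A = 1390×0.826 + (1−0.255)·(1−0.401)·m_A, so m_A = 1148.1/0.5537 = 2073.4 kg/h.
E = (1−0.401)×2073.4 + 948.47 = 2190.4 kg/h.
Recycle K = (1−0.255)×2190.4 = 1631.9 kg/h.

1632 kg/h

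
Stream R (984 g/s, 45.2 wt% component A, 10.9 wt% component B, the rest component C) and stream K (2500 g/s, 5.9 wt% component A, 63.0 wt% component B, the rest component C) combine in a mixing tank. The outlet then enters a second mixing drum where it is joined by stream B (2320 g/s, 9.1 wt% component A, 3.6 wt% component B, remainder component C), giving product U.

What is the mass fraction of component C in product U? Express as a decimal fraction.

Overall, product flow = 5804 g/s.
component C in = 984×0.439 + 2500×0.311 + 2320×0.873 = 3234.8 g/s.
component C fraction in U = 0.557.

0.557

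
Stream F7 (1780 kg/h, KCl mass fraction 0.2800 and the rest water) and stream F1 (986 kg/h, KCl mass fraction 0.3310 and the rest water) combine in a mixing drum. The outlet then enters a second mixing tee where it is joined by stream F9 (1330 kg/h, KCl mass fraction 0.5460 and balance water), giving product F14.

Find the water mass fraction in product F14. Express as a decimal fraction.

0.6214

Overall, product flow = 4096 kg/h.
water in = 1780×0.720 + 986×0.669 + 1330×0.454 = 2545.1 kg/h.
water fraction in F14 = 0.6214.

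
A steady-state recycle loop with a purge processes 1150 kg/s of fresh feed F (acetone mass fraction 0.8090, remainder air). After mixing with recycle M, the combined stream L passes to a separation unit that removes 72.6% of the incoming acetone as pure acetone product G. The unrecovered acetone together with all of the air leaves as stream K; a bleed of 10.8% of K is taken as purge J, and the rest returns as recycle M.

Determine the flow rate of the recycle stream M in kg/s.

air enters only via F and leaves only via the purge: 1150×0.191 = 0.108×(air in K), and the separation unit passes all air, so air in L = air in K = 2033.8 kg/s.
acetone in L: m_A = 1150×0.809 + (1−0.108)·(1−0.726)·m_A, so m_A = 930.35/0.7556 = 1231.3 kg/s.
K = (1−0.726)×1231.3 + 2033.8 = 2371.2 kg/s.
Recycle M = (1−0.108)×2371.2 = 2115.1 kg/s.

2115 kg/s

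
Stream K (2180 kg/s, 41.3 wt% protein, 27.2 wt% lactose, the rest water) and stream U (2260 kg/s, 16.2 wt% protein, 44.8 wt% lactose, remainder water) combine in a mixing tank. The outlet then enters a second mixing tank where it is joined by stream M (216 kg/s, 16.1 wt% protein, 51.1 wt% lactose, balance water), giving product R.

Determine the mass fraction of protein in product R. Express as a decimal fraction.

Overall, product flow = 4656 kg/s.
protein in = 2180×0.413 + 2260×0.162 + 216×0.161 = 1301.2 kg/s.
protein fraction in R = 0.279.

0.279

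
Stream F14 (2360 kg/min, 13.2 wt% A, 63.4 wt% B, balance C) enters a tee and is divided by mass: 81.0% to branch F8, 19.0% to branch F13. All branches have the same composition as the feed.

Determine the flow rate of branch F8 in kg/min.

1912 kg/min

Branch F8 flow = 0.810×2360 = 1911.6 kg/min.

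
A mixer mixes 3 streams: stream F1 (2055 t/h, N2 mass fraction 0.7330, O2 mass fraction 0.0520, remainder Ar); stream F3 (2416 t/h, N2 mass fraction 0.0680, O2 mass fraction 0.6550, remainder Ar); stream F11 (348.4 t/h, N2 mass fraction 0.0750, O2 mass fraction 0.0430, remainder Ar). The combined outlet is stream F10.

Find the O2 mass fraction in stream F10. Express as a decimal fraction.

Total flow out = 2055 + 2416 + 348.4 = 4819.4 t/h.
O2 in = 2055×0.052 + 2416×0.655 + 348.4×0.043 = 1704.3 t/h.
O2 mass fraction in F10 = 1704.3/4819.4 = 0.3536.

0.3536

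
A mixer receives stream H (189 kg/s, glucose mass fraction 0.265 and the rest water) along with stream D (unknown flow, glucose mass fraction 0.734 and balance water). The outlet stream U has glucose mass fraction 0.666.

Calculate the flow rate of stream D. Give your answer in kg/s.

Let D be the unknown flow. Total out = 189 + D.
glucose balance: 50.085 + 0.734·D = 0.666·(189 + D)
(0.734 − 0.666)·D = 0.666×189 − 50.085 = 75.789
D = 75.789 / 0.068 = 1114.5 kg/s

1115 kg/s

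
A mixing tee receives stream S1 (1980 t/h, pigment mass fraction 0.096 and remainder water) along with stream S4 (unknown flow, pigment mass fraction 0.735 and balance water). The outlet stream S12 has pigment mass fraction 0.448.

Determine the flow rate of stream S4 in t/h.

Let S4 be the unknown flow. Total out = 1980 + S4.
pigment balance: 190.08 + 0.735·S4 = 0.448·(1980 + S4)
(0.735 − 0.448)·S4 = 0.448×1980 − 190.08 = 696.96
S4 = 696.96 / 0.287 = 2428.4 t/h

2428 t/h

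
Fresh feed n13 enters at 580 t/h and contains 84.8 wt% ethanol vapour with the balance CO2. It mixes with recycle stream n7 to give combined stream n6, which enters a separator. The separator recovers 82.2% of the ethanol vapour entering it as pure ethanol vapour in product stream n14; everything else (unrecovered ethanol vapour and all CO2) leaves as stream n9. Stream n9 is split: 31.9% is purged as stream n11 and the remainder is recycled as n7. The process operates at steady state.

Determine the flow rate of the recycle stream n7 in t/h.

256 t/h

CO2 enters only via n13 and leaves only via the purge: 580×0.152 = 0.319×(CO2 in n9), and the separator passes all CO2, so CO2 in n6 = CO2 in n9 = 276.36 t/h.
ethanol vapour in n6: m_A = 580×0.848 + (1−0.319)·(1−0.822)·m_A, so m_A = 491.84/0.8788 = 559.68 t/h.
n9 = (1−0.822)×559.68 + 276.36 = 375.99 t/h.
Recycle n7 = (1−0.319)×375.99 = 256.05 t/h.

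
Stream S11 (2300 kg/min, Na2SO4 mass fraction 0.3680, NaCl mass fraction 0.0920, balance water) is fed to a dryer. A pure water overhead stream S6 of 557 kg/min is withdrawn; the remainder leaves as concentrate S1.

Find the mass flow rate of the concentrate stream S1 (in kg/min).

Concentrate = 2300 − 557 = 1743 kg/min.

1743 kg/min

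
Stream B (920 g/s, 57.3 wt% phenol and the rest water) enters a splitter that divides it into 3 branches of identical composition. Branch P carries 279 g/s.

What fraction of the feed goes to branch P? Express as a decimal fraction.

0.303

Fraction to P = 279/920 = 0.3033.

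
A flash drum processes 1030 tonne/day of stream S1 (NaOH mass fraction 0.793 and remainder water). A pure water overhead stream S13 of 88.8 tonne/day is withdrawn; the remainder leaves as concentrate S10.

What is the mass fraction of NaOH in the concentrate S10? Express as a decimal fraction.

0.868

NaOH is not removed: 1030×0.793 = 816.79 tonne/day of NaOH enters S10.
Concentrate = 1030 − 88.8 = 941.2 tonne/day.
Mass fraction = 816.79/941.2 = 0.868.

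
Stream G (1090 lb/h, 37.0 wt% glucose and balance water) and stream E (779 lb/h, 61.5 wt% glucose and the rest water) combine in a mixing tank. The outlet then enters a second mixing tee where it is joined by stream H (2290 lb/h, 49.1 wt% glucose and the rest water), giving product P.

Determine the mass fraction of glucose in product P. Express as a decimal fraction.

0.483

Overall, product flow = 4159 lb/h.
glucose in = 1090×0.370 + 779×0.615 + 2290×0.491 = 2006.8 lb/h.
glucose fraction in P = 0.483.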